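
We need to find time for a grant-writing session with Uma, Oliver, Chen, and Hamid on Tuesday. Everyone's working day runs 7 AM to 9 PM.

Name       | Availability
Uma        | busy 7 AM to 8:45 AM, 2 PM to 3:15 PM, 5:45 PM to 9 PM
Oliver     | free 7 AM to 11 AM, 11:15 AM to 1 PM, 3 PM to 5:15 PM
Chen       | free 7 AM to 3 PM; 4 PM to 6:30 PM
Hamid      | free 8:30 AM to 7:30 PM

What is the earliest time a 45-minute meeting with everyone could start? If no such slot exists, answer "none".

Uma free: 08:45-14:00, 15:15-17:45 (invert busy blocks within the working day).
Oliver free: 07:00-11:00, 11:15-13:00, 15:00-17:15.
Chen free: 07:00-15:00, 16:00-18:30.
Hamid free: 08:30-19:30.
Uma ∩ Oliver: 08:45-11:00, 11:15-13:00, 15:15-17:15.
Uma ∩ Oliver ∩ Chen: 08:45-11:00, 11:15-13:00, 16:00-17:15.
Uma ∩ Oliver ∩ Chen ∩ Hamid: 08:45-11:00, 11:15-13:00, 16:00-17:15.
So the common availability across everyone is 08:45-11:00, 11:15-13:00, 16:00-17:15.
The first common window of at least 45 minutes is 08:45-11:00, so the earliest start is 08:45.

08:45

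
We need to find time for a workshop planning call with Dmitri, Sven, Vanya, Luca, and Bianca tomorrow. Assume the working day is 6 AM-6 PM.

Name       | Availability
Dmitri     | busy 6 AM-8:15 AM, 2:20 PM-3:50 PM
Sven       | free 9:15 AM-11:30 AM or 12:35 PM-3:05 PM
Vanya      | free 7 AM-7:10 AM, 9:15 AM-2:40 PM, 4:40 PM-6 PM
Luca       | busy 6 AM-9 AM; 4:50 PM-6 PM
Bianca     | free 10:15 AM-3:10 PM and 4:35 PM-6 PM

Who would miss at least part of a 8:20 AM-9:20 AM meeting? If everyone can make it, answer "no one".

Bianca, Luca, Sven, Vanya

Dmitri free: 08:15-14:20, 15:50-18:00 (invert busy blocks within the working day).
Sven free: 09:15-11:30, 12:35-15:05.
Vanya free: 07:00-07:10, 09:15-14:40, 16:40-18:00.
Luca free: 09:00-16:50 (invert busy blocks within the working day).
Bianca free: 10:15-15:10, 16:35-18:00.
Dmitri: free for 08:20-09:20. Sven: not fully free for 08:20-09:20. Vanya: not fully free for 08:20-09:20. Luca: not fully free for 08:20-09:20. Bianca: not fully free for 08:20-09:20.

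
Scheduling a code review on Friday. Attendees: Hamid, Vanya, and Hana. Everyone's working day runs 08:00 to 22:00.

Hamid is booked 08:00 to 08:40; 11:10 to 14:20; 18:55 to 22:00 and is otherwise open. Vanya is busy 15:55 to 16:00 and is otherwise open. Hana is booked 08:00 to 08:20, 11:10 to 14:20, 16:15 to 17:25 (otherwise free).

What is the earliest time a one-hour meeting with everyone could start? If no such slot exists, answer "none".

08:40

Hamid free: 08:40-11:10, 14:20-18:55 (invert busy blocks within the working day).
Vanya free: 08:00-15:55, 16:00-22:00 (invert busy blocks within the working day).
Hana free: 08:20-11:10, 14:20-16:15, 17:25-22:00 (invert busy blocks within the working day).
Hamid ∩ Vanya: 08:40-11:10, 14:20-15:55, 16:00-18:55.
Hamid ∩ Vanya ∩ Hana: 08:40-11:10, 14:20-15:55, 16:00-16:15, 17:25-18:55.
So the common availability across everyone is 08:40-11:10, 14:20-15:55, 16:00-16:15, 17:25-18:55.
The first common window of at least 60 minutes is 08:40-11:10, so the earliest start is 08:40.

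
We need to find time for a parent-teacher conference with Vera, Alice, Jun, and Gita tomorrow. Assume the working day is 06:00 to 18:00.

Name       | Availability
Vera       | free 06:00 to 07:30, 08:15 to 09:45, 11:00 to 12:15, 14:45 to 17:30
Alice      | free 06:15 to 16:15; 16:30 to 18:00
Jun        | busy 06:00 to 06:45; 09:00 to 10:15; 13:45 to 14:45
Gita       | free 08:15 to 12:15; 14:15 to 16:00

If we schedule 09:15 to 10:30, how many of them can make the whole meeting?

2

Vera free: 06:00-07:30, 08:15-09:45, 11:00-12:15, 14:45-17:30.
Alice free: 06:15-16:15, 16:30-18:00.
Jun free: 06:45-09:00, 10:15-13:45, 14:45-18:00 (invert busy blocks within the working day).
Gita free: 08:15-12:15, 14:15-16:00.
Alice and Gita can make the full 09:15-10:30 slot — that's 2.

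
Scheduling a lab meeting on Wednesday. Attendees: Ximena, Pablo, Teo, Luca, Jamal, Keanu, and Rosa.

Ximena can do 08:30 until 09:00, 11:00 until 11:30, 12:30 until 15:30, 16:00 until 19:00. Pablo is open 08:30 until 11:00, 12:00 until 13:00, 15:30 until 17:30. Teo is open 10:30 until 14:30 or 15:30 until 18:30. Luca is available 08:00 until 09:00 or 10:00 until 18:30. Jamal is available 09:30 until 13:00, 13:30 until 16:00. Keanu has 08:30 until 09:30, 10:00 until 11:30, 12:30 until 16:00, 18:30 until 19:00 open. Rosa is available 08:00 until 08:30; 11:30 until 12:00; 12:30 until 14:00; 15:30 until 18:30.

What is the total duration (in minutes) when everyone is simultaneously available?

Ximena ∩ Pablo: 08:30-09:00, 12:30-13:00, 16:00-17:30.
Ximena ∩ Pablo ∩ Teo: 12:30-13:00, 16:00-17:30.
Ximena ∩ Pablo ∩ Teo ∩ Luca: 12:30-13:00, 16:00-17:30.
Ximena ∩ Pablo ∩ Teo ∩ Luca ∩ Jamal: 12:30-13:00.
Ximena ∩ Pablo ∩ Teo ∩ Luca ∩ Jamal ∩ Keanu: 12:30-13:00.
Ximena ∩ Pablo ∩ Teo ∩ Luca ∩ Jamal ∩ Keanu ∩ Rosa: 12:30-13:00.
That's a single block of 30 minutes.

30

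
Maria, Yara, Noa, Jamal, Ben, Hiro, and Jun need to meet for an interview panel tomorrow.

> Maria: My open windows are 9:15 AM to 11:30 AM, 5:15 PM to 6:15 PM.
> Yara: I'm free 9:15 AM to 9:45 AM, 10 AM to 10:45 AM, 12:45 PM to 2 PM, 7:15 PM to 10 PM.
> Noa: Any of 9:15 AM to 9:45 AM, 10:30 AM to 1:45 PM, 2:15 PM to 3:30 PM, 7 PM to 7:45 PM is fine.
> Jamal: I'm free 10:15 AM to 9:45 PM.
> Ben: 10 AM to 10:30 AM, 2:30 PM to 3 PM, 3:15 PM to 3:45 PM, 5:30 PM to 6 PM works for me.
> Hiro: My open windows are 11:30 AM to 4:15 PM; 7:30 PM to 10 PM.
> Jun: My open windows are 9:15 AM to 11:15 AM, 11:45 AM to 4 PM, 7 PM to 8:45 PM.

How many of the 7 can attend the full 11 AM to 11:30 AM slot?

3

Maria, Noa, and Jamal can make the full 11:00-11:30 slot — that's 3.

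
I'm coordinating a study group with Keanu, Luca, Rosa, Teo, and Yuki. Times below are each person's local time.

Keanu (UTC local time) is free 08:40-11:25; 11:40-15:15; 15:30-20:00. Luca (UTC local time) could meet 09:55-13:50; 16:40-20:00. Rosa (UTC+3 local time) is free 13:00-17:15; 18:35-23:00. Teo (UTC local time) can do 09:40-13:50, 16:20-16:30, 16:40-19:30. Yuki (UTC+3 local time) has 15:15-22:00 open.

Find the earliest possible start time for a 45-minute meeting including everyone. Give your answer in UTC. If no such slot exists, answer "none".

12:15

Keanu in UTC: 08:40-11:25, 11:40-15:15, 15:30-20:00.
Luca in UTC: 09:55-13:50, 16:40-20:00.
Rosa in UTC: 10:00-14:15, 15:35-20:00 (subtract 3h to convert from UTC+3).
Teo in UTC: 09:40-13:50, 16:20-16:30, 16:40-19:30.
Yuki in UTC: 12:15-19:00 (subtract 3h to convert from UTC+3).
Keanu ∩ Luca: 09:55-11:25, 11:40-13:50, 16:40-20:00.
Keanu ∩ Luca ∩ Rosa: 10:00-11:25, 11:40-13:50, 16:40-20:00.
Keanu ∩ Luca ∩ Rosa ∩ Teo: 10:00-11:25, 11:40-13:50, 16:40-19:30.
Keanu ∩ Luca ∩ Rosa ∩ Teo ∩ Yuki: 12:15-13:50, 16:40-19:00.
So the common availability across everyone is 12:15-13:50, 16:40-19:00.
The first common window of at least 45 minutes is 12:15-13:50, so the earliest start is 12:15.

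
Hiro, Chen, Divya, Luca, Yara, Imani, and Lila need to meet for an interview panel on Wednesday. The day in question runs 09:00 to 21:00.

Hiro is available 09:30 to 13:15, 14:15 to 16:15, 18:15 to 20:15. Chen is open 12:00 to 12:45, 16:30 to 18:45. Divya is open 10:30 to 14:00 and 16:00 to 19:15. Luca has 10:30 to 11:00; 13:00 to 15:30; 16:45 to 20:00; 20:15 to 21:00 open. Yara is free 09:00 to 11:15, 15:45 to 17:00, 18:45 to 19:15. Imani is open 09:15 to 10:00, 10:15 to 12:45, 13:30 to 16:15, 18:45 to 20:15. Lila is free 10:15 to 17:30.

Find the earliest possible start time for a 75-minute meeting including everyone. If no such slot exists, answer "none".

Hiro ∩ Chen: 12:00-12:45, 18:15-18:45.
Hiro ∩ Chen ∩ Divya: 12:00-12:45, 18:15-18:45.
Hiro ∩ Chen ∩ Divya ∩ Luca: 18:15-18:45.
Hiro ∩ Chen ∩ Divya ∩ Luca ∩ Yara: ∅.
Hiro ∩ Chen ∩ Divya ∩ Luca ∩ Yara ∩ Imani: ∅.
Hiro ∩ Chen ∩ Divya ∩ Luca ∩ Yara ∩ Imani ∩ Lila: ∅.
There is no time when everyone is free.
No common window is at least 75 minutes long.

none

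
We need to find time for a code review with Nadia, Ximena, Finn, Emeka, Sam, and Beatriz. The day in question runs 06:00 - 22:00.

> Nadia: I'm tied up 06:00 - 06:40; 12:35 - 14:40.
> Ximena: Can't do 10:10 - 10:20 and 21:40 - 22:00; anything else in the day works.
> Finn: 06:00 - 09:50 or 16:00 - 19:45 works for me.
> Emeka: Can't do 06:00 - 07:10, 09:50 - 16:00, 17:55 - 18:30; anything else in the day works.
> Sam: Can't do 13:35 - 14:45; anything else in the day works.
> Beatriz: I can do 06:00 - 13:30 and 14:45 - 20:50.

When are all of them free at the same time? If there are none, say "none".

Nadia free: 06:40-12:35, 14:40-22:00 (invert busy blocks within the working day).
Ximena free: 06:00-10:10, 10:20-21:40 (invert busy blocks within the working day).
Finn free: 06:00-09:50, 16:00-19:45.
Emeka free: 07:10-09:50, 16:00-17:55, 18:30-22:00 (invert busy blocks within the working day).
Sam free: 06:00-13:35, 14:45-22:00 (invert busy blocks within the working day).
Beatriz free: 06:00-13:30, 14:45-20:50.
Nadia ∩ Ximena: 06:40-10:10, 10:20-12:35, 14:40-21:40.
Nadia ∩ Ximena ∩ Finn: 06:40-09:50, 16:00-19:45.
Nadia ∩ Ximena ∩ Finn ∩ Emeka: 07:10-09:50, 16:00-17:55, 18:30-19:45.
Nadia ∩ Ximena ∩ Finn ∩ Emeka ∩ Sam: 07:10-09:50, 16:00-17:55, 18:30-19:45.
Nadia ∩ Ximena ∩ Finn ∩ Emeka ∩ Sam ∩ Beatriz: 07:10-09:50, 16:00-17:55, 18:30-19:45.
Those are the intersection windows.

07:10-09:50, 16:00-17:55, 18:30-19:45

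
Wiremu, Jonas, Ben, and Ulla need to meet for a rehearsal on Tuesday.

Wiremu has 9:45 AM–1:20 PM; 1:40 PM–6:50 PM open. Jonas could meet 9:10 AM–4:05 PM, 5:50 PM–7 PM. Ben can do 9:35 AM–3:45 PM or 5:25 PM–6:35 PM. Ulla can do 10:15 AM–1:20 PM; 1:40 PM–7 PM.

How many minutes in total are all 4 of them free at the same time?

355

Wiremu ∩ Jonas: 09:45-13:20, 13:40-16:05, 17:50-18:50.
Wiremu ∩ Jonas ∩ Ben: 09:45-13:20, 13:40-15:45, 17:50-18:35.
Wiremu ∩ Jonas ∩ Ben ∩ Ulla: 10:15-13:20, 13:40-15:45, 17:50-18:35.
So the common availability across everyone is 10:15-13:20, 13:40-15:45, 17:50-18:35.
Summing the common windows: 185 + 125 + 45 = 355 minutes.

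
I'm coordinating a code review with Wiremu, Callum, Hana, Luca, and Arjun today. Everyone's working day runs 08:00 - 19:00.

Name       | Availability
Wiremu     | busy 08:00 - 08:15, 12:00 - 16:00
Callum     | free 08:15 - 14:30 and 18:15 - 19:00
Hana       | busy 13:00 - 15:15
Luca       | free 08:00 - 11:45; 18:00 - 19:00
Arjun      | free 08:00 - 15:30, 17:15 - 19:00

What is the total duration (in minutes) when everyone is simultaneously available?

255

Wiremu free: 08:15-12:00, 16:00-19:00 (invert busy blocks within the working day).
Callum free: 08:15-14:30, 18:15-19:00.
Hana free: 08:00-13:00, 15:15-19:00 (invert busy blocks within the working day).
Luca free: 08:00-11:45, 18:00-19:00.
Arjun free: 08:00-15:30, 17:15-19:00.
Wiremu ∩ Callum: 08:15-12:00, 18:15-19:00.
Wiremu ∩ Callum ∩ Hana: 08:15-12:00, 18:15-19:00.
Wiremu ∩ Callum ∩ Hana ∩ Luca: 08:15-11:45, 18:15-19:00.
Wiremu ∩ Callum ∩ Hana ∩ Luca ∩ Arjun: 08:15-11:45, 18:15-19:00.
Summing the common windows: 210 + 45 = 255 minutes.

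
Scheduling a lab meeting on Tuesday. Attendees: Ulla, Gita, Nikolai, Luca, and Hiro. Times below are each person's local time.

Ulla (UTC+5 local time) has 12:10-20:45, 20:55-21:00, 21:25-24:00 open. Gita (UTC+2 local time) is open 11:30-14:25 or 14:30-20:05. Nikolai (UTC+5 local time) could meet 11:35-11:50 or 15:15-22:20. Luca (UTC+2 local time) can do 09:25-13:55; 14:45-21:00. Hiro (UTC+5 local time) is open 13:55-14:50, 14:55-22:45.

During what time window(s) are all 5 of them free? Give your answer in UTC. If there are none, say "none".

Ulla in UTC: 07:10-15:45, 15:55-16:00, 16:25-19:00 (subtract 5h to convert from UTC+5).
Gita in UTC: 09:30-12:25, 12:30-18:05 (subtract 2h to convert from UTC+2).
Nikolai in UTC: 06:35-06:50, 10:15-17:20 (subtract 5h to convert from UTC+5).
Luca in UTC: 07:25-11:55, 12:45-19:00 (subtract 2h to convert from UTC+2).
Hiro in UTC: 08:55-09:50, 09:55-17:45 (subtract 5h to convert from UTC+5).
Ulla ∩ Gita: 09:30-12:25, 12:30-15:45, 15:55-16:00, 16:25-18:05.
Ulla ∩ Gita ∩ Nikolai: 10:15-12:25, 12:30-15:45, 15:55-16:00, 16:25-17:20.
Ulla ∩ Gita ∩ Nikolai ∩ Luca: 10:15-11:55, 12:45-15:45, 15:55-16:00, 16:25-17:20.
Ulla ∩ Gita ∩ Nikolai ∩ Luca ∩ Hiro: 10:15-11:55, 12:45-15:45, 15:55-16:00, 16:25-17:20.
So the common availability across everyone is 10:15-11:55, 12:45-15:45, 15:55-16:00, 16:25-17:20.

10:15-11:55, 12:45-15:45, 15:55-16:00, 16:25-17:20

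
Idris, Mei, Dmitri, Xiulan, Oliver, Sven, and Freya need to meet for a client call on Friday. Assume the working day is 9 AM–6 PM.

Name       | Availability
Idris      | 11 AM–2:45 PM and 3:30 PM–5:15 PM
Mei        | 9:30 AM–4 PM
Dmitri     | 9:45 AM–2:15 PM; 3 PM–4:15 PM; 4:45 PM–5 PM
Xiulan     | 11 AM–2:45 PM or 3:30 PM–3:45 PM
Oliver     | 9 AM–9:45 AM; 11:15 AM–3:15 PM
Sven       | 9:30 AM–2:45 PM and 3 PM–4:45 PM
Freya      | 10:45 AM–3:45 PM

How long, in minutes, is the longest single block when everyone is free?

180

Idris ∩ Mei: 11:00-14:45, 15:30-16:00.
Idris ∩ Mei ∩ Dmitri: 11:00-14:15, 15:30-16:00.
Idris ∩ Mei ∩ Dmitri ∩ Xiulan: 11:00-14:15, 15:30-15:45.
Idris ∩ Mei ∩ Dmitri ∩ Xiulan ∩ Oliver: 11:15-14:15.
Idris ∩ Mei ∩ Dmitri ∩ Xiulan ∩ Oliver ∩ Sven: 11:15-14:15.
Idris ∩ Mei ∩ Dmitri ∩ Xiulan ∩ Oliver ∩ Sven ∩ Freya: 11:15-14:15.
The longest is 11:15-14:15 at 180 minutes.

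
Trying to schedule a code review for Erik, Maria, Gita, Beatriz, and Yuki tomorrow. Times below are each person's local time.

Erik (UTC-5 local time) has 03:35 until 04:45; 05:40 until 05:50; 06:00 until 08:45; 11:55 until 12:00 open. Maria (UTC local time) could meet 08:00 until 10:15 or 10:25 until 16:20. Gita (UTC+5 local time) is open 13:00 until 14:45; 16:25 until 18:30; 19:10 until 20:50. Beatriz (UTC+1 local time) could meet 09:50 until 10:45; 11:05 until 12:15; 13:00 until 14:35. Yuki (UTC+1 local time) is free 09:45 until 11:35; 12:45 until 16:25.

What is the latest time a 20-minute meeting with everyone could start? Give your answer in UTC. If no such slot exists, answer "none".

Erik in UTC: 08:35-09:45, 10:40-10:50, 11:00-13:45, 16:55-17:00 (add 5h to convert from UTC-5).
Maria in UTC: 08:00-10:15, 10:25-16:20.
Gita in UTC: 08:00-09:45, 11:25-13:30, 14:10-15:50 (subtract 5h to convert from UTC+5).
Beatriz in UTC: 08:50-09:45, 10:05-11:15, 12:00-13:35 (subtract 1h to convert from UTC+1).
Yuki in UTC: 08:45-10:35, 11:45-15:25 (subtract 1h to convert from UTC+1).
Erik ∩ Maria: 08:35-09:45, 10:40-10:50, 11:00-13:45.
Erik ∩ Maria ∩ Gita: 08:35-09:45, 11:25-13:30.
Erik ∩ Maria ∩ Gita ∩ Beatriz: 08:50-09:45, 12:00-13:30.
Erik ∩ Maria ∩ Gita ∩ Beatriz ∩ Yuki: 08:50-09:45, 12:00-13:30.
The last common window of at least 20 minutes is 12:00-13:30; a 20-minute meeting can start as late as 13:10 and still end by 13:30.

13:10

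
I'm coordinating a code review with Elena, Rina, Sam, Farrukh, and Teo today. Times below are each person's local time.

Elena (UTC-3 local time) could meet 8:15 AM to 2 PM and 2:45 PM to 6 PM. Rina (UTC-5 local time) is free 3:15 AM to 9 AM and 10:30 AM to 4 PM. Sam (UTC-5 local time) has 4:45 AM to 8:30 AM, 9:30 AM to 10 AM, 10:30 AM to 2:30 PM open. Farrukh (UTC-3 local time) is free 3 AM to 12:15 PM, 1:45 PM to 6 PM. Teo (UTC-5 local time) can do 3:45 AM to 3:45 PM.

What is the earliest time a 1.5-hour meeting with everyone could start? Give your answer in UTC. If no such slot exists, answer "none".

Elena in UTC: 11:15-17:00, 17:45-21:00 (add 3h to convert from UTC-3).
Rina in UTC: 08:15-14:00, 15:30-21:00 (add 5h to convert from UTC-5).
Sam in UTC: 09:45-13:30, 14:30-15:00, 15:30-19:30 (add 5h to convert from UTC-5).
Farrukh in UTC: 06:00-15:15, 16:45-21:00 (add 3h to convert from UTC-3).
Teo in UTC: 08:45-20:45 (add 5h to convert from UTC-5).
Elena ∩ Rina: 11:15-14:00, 15:30-17:00, 17:45-21:00.
Elena ∩ Rina ∩ Sam: 11:15-13:30, 15:30-17:00, 17:45-19:30.
Elena ∩ Rina ∩ Sam ∩ Farrukh: 11:15-13:30, 16:45-17:00, 17:45-19:30.
Elena ∩ Rina ∩ Sam ∩ Farrukh ∩ Teo: 11:15-13:30, 16:45-17:00, 17:45-19:30.
The first common window of at least 90 minutes is 11:15-13:30, so the earliest start is 11:15.

11:15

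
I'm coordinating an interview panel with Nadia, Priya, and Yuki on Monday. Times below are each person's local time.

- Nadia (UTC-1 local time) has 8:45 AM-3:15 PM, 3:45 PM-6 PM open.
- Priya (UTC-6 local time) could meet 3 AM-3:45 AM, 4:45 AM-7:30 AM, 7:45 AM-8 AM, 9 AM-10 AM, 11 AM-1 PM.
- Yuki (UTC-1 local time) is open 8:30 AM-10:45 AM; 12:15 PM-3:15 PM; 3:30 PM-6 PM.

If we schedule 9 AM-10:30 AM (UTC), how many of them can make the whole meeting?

Nadia in UTC: 09:45-16:15, 16:45-19:00 (add 1h to convert from UTC-1).
Priya in UTC: 09:00-09:45, 10:45-13:30, 13:45-14:00, 15:00-16:00, 17:00-19:00 (add 6h to convert from UTC-6).
Yuki in UTC: 09:30-11:45, 13:15-16:15, 16:30-19:00 (add 1h to convert from UTC-1).
nobody can make the full 09:00-10:30 slot — that's 0.

0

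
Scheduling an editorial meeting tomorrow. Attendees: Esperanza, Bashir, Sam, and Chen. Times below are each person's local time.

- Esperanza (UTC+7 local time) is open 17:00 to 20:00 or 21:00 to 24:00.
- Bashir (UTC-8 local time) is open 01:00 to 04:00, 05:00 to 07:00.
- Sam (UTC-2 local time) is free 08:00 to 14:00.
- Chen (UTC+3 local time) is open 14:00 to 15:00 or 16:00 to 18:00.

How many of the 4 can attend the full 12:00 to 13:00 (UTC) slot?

2

Esperanza in UTC: 10:00-13:00, 14:00-17:00 (subtract 7h to convert from UTC+7).
Bashir in UTC: 09:00-12:00, 13:00-15:00 (add 8h to convert from UTC-8).
Sam in UTC: 10:00-16:00 (add 2h to convert from UTC-2).
Chen in UTC: 11:00-12:00, 13:00-15:00 (subtract 3h to convert from UTC+3).
Esperanza and Sam can make the full 12:00-13:00 slot — that's 2.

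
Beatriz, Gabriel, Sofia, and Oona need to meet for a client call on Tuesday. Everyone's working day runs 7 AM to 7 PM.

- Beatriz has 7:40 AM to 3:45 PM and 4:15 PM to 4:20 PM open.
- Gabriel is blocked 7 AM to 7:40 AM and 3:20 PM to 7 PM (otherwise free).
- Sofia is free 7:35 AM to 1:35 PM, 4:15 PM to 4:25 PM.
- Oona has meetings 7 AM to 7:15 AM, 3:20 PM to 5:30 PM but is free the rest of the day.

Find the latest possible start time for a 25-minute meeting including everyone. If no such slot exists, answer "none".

13:10

Beatriz free: 07:40-15:45, 16:15-16:20.
Gabriel free: 07:40-15:20 (invert busy blocks within the working day).
Sofia free: 07:35-13:35, 16:15-16:25.
Oona free: 07:15-15:20, 17:30-19:00 (invert busy blocks within the working day).
Beatriz ∩ Gabriel: 07:40-15:20.
Beatriz ∩ Gabriel ∩ Sofia: 07:40-13:35.
Beatriz ∩ Gabriel ∩ Sofia ∩ Oona: 07:40-13:35.
The last common window of at least 25 minutes is 07:40-13:35; a 25-minute meeting can start as late as 13:10 and still end by 13:35.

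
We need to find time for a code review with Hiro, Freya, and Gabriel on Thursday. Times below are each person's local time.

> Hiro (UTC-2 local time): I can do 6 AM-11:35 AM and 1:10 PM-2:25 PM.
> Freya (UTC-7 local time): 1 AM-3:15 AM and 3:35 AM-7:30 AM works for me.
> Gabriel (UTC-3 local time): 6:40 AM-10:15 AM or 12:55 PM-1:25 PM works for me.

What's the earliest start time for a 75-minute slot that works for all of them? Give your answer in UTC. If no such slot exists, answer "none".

Hiro in UTC: 08:00-13:35, 15:10-16:25 (add 2h to convert from UTC-2).
Freya in UTC: 08:00-10:15, 10:35-14:30 (add 7h to convert from UTC-7).
Gabriel in UTC: 09:40-13:15, 15:55-16:25 (add 3h to convert from UTC-3).
Hiro ∩ Freya: 08:00-10:15, 10:35-13:35.
Hiro ∩ Freya ∩ Gabriel: 09:40-10:15, 10:35-13:15.
The first common window of at least 75 minutes is 10:35-13:15, so the earliest start is 10:35.

10:35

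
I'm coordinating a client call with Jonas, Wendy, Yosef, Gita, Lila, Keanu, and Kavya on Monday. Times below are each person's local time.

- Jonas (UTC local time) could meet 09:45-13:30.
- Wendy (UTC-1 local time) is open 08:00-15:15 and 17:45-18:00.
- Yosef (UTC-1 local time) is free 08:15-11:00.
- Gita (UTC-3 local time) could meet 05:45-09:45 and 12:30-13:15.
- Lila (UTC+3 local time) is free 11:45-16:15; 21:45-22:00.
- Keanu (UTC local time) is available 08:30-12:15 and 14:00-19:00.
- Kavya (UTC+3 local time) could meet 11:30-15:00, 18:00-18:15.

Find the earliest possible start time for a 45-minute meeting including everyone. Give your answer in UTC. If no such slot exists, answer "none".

Jonas in UTC: 09:45-13:30.
Wendy in UTC: 09:00-16:15, 18:45-19:00 (add 1h to convert from UTC-1).
Yosef in UTC: 09:15-12:00 (add 1h to convert from UTC-1).
Gita in UTC: 08:45-12:45, 15:30-16:15 (add 3h to convert from UTC-3).
Lila in UTC: 08:45-13:15, 18:45-19:00 (subtract 3h to convert from UTC+3).
Keanu in UTC: 08:30-12:15, 14:00-19:00.
Kavya in UTC: 08:30-12:00, 15:00-15:15 (subtract 3h to convert from UTC+3).
Jonas ∩ Wendy: 09:45-13:30.
Jonas ∩ Wendy ∩ Yosef: 09:45-12:00.
Jonas ∩ Wendy ∩ Yosef ∩ Gita: 09:45-12:00.
Jonas ∩ Wendy ∩ Yosef ∩ Gita ∩ Lila: 09:45-12:00.
Jonas ∩ Wendy ∩ Yosef ∩ Gita ∩ Lila ∩ Keanu: 09:45-12:00.
Jonas ∩ Wendy ∩ Yosef ∩ Gita ∩ Lila ∩ Keanu ∩ Kavya: 09:45-12:00.
The first common window of at least 45 minutes is 09:45-12:00, so the earliest start is 09:45.

09:45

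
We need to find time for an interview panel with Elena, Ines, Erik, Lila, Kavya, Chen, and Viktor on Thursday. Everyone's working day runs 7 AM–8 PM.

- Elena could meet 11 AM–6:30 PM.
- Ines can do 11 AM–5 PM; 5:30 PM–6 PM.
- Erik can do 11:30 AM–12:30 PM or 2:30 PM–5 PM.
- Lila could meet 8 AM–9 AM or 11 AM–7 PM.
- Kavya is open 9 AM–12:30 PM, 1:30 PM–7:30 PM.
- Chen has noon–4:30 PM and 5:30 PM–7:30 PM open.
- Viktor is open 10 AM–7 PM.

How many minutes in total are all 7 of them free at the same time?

150

Elena ∩ Ines: 11:00-17:00, 17:30-18:00.
Elena ∩ Ines ∩ Erik: 11:30-12:30, 14:30-17:00.
Elena ∩ Ines ∩ Erik ∩ Lila: 11:30-12:30, 14:30-17:00.
Elena ∩ Ines ∩ Erik ∩ Lila ∩ Kavya: 11:30-12:30, 14:30-17:00.
Elena ∩ Ines ∩ Erik ∩ Lila ∩ Kavya ∩ Chen: 12:00-12:30, 14:30-16:30.
Elena ∩ Ines ∩ Erik ∩ Lila ∩ Kavya ∩ Chen ∩ Viktor: 12:00-12:30, 14:30-16:30.
Summing the common windows: 30 + 120 = 150 minutes.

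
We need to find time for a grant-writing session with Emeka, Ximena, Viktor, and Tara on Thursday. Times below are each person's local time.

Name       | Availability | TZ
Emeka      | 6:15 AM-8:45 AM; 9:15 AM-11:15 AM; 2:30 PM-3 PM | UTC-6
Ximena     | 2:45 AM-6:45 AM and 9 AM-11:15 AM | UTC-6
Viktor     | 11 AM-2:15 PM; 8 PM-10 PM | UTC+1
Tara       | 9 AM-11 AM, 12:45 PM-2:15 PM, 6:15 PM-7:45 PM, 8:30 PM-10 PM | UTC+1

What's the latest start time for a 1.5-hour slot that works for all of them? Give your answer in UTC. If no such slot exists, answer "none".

none

Emeka in UTC: 12:15-14:45, 15:15-17:15, 20:30-21:00 (add 6h to convert from UTC-6).
Ximena in UTC: 08:45-12:45, 15:00-17:15 (add 6h to convert from UTC-6).
Viktor in UTC: 10:00-13:15, 19:00-21:00 (subtract 1h to convert from UTC+1).
Tara in UTC: 08:00-10:00, 11:45-13:15, 17:15-18:45, 19:30-21:00 (subtract 1h to convert from UTC+1).
Emeka ∩ Ximena: 12:15-12:45, 15:15-17:15.
Emeka ∩ Ximena ∩ Viktor: 12:15-12:45.
Emeka ∩ Ximena ∩ Viktor ∩ Tara: 12:15-12:45.
Those are the intersection windows.
No common window is at least 90 minutes long.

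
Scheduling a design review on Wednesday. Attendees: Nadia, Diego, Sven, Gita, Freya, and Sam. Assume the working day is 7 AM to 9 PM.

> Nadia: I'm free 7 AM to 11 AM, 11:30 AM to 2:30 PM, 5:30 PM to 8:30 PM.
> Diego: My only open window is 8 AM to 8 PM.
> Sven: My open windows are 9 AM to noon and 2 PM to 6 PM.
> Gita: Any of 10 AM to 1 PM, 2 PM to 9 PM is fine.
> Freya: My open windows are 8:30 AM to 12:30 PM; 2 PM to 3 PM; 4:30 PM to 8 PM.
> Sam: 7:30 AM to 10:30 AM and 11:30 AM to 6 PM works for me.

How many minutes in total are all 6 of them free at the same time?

120

Nadia ∩ Diego: 08:00-11:00, 11:30-14:30, 17:30-20:00.
Nadia ∩ Diego ∩ Sven: 09:00-11:00, 11:30-12:00, 14:00-14:30, 17:30-18:00.
Nadia ∩ Diego ∩ Sven ∩ Gita: 10:00-11:00, 11:30-12:00, 14:00-14:30, 17:30-18:00.
Nadia ∩ Diego ∩ Sven ∩ Gita ∩ Freya: 10:00-11:00, 11:30-12:00, 14:00-14:30, 17:30-18:00.
Nadia ∩ Diego ∩ Sven ∩ Gita ∩ Freya ∩ Sam: 10:00-10:30, 11:30-12:00, 14:00-14:30, 17:30-18:00.
Summing the common windows: 30 + 30 + 30 + 30 = 120 minutes.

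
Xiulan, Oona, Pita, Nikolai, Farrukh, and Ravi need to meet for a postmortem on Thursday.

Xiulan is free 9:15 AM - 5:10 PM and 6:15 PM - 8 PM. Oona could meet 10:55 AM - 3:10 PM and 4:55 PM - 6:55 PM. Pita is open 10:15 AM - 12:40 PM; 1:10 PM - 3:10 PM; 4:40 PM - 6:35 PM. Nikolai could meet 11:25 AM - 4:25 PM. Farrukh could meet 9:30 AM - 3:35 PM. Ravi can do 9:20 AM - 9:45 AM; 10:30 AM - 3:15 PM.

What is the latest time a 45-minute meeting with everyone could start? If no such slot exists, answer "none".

14:25

Xiulan ∩ Oona: 10:55-15:10, 16:55-17:10, 18:15-18:55.
Xiulan ∩ Oona ∩ Pita: 10:55-12:40, 13:10-15:10, 16:55-17:10, 18:15-18:35.
Xiulan ∩ Oona ∩ Pita ∩ Nikolai: 11:25-12:40, 13:10-15:10.
Xiulan ∩ Oona ∩ Pita ∩ Nikolai ∩ Farrukh: 11:25-12:40, 13:10-15:10.
Xiulan ∩ Oona ∩ Pita ∩ Nikolai ∩ Farrukh ∩ Ravi: 11:25-12:40, 13:10-15:10.
The last common window of at least 45 minutes is 13:10-15:10; a 45-minute meeting can start as late as 14:25 and still end by 15:10.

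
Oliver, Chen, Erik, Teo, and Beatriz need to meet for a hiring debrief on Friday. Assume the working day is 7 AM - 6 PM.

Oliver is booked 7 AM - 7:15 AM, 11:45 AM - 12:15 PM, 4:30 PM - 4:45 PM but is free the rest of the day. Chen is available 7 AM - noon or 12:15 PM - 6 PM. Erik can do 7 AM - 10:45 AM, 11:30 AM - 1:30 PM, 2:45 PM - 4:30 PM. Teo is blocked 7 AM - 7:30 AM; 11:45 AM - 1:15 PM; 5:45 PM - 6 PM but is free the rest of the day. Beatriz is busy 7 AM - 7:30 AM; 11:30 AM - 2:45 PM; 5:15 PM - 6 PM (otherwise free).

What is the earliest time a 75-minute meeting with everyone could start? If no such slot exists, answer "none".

Oliver free: 07:15-11:45, 12:15-16:30, 16:45-18:00 (invert busy blocks within the working day).
Chen free: 07:00-12:00, 12:15-18:00.
Erik free: 07:00-10:45, 11:30-13:30, 14:45-16:30.
Teo free: 07:30-11:45, 13:15-17:45 (invert busy blocks within the working day).
Beatriz free: 07:30-11:30, 14:45-17:15 (invert busy blocks within the working day).
Oliver ∩ Chen: 07:15-11:45, 12:15-16:30, 16:45-18:00.
Oliver ∩ Chen ∩ Erik: 07:15-10:45, 11:30-11:45, 12:15-13:30, 14:45-16:30.
Oliver ∩ Chen ∩ Erik ∩ Teo: 07:30-10:45, 11:30-11:45, 13:15-13:30, 14:45-16:30.
Oliver ∩ Chen ∩ Erik ∩ Teo ∩ Beatriz: 07:30-10:45, 14:45-16:30.
So the common availability across everyone is 07:30-10:45, 14:45-16:30.
The first common window of at least 75 minutes is 07:30-10:45, so the earliest start is 07:30.

07:30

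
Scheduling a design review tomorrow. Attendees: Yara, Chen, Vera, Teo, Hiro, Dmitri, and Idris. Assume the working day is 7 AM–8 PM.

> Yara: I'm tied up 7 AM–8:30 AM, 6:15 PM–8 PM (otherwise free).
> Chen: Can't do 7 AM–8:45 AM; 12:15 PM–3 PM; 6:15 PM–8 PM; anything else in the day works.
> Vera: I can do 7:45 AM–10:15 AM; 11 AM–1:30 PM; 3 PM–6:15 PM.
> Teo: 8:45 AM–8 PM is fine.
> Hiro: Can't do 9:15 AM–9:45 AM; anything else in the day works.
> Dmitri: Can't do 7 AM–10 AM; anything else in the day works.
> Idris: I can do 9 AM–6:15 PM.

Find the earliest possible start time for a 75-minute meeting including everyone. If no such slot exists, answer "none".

11:00

Yara free: 08:30-18:15 (invert busy blocks within the working day).
Chen free: 08:45-12:15, 15:00-18:15 (invert busy blocks within the working day).
Vera free: 07:45-10:15, 11:00-13:30, 15:00-18:15.
Teo free: 08:45-20:00.
Hiro free: 07:00-09:15, 09:45-20:00 (invert busy blocks within the working day).
Dmitri free: 10:00-20:00 (invert busy blocks within the working day).
Idris free: 09:00-18:15.
Yara ∩ Chen: 08:45-12:15, 15:00-18:15.
Yara ∩ Chen ∩ Vera: 08:45-10:15, 11:00-12:15, 15:00-18:15.
Yara ∩ Chen ∩ Vera ∩ Teo: 08:45-10:15, 11:00-12:15, 15:00-18:15.
Yara ∩ Chen ∩ Vera ∩ Teo ∩ Hiro: 08:45-09:15, 09:45-10:15, 11:00-12:15, 15:00-18:15.
Yara ∩ Chen ∩ Vera ∩ Teo ∩ Hiro ∩ Dmitri: 10:00-10:15, 11:00-12:15, 15:00-18:15.
Yara ∩ Chen ∩ Vera ∩ Teo ∩ Hiro ∩ Dmitri ∩ Idris: 10:00-10:15, 11:00-12:15, 15:00-18:15.
So the common availability across everyone is 10:00-10:15, 11:00-12:15, 15:00-18:15.
The first common window of at least 75 minutes is 11:00-12:15, so the earliest start is 11:00.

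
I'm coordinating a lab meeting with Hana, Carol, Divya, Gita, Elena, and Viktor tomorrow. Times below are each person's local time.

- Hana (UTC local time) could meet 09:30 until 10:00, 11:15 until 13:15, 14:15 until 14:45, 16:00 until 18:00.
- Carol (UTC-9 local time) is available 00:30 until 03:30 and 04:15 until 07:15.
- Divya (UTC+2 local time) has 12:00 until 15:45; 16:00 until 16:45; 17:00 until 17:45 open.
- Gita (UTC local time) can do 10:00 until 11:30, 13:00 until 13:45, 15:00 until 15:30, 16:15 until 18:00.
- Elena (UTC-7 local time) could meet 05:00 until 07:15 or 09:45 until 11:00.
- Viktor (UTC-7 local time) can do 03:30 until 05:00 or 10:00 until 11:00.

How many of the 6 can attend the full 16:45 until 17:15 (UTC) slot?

3

Hana in UTC: 09:30-10:00, 11:15-13:15, 14:15-14:45, 16:00-18:00.
Carol in UTC: 09:30-12:30, 13:15-16:15 (add 9h to convert from UTC-9).
Divya in UTC: 10:00-13:45, 14:00-14:45, 15:00-15:45 (subtract 2h to convert from UTC+2).
Gita in UTC: 10:00-11:30, 13:00-13:45, 15:00-15:30, 16:15-18:00.
Elena in UTC: 12:00-14:15, 16:45-18:00 (add 7h to convert from UTC-7).
Viktor in UTC: 10:30-12:00, 17:00-18:00 (add 7h to convert from UTC-7).
Hana, Gita, and Elena can make the full 16:45-17:15 slot — that's 3.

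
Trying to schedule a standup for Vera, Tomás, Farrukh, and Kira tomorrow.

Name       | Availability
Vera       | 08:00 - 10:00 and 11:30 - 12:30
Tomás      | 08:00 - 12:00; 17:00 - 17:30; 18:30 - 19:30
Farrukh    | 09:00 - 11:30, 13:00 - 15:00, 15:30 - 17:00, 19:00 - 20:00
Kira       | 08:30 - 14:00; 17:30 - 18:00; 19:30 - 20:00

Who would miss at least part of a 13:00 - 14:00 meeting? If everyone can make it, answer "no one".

Vera: not fully free for 13:00-14:00. Tomás: not fully free for 13:00-14:00. Farrukh: free for 13:00-14:00. Kira: free for 13:00-14:00.

Tomás, Vera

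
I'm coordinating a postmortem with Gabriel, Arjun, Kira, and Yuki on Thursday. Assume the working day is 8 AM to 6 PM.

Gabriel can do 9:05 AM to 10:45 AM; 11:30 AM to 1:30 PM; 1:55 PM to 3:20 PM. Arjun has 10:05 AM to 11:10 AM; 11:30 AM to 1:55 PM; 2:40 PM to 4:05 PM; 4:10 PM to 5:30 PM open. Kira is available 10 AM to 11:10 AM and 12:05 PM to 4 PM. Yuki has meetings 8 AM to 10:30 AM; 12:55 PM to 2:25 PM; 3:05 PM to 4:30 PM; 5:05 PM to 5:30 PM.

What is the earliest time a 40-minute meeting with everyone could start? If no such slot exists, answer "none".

Gabriel free: 09:05-10:45, 11:30-13:30, 13:55-15:20.
Arjun free: 10:05-11:10, 11:30-13:55, 14:40-16:05, 16:10-17:30.
Kira free: 10:00-11:10, 12:05-16:00.
Yuki free: 10:30-12:55, 14:25-15:05, 16:30-17:05, 17:30-18:00 (invert busy blocks within the working day).
Gabriel ∩ Arjun: 10:05-10:45, 11:30-13:30, 14:40-15:20.
Gabriel ∩ Arjun ∩ Kira: 10:05-10:45, 12:05-13:30, 14:40-15:20.
Gabriel ∩ Arjun ∩ Kira ∩ Yuki: 10:30-10:45, 12:05-12:55, 14:40-15:05.
The first common window of at least 40 minutes is 12:05-12:55, so the earliest start is 12:05.

12:05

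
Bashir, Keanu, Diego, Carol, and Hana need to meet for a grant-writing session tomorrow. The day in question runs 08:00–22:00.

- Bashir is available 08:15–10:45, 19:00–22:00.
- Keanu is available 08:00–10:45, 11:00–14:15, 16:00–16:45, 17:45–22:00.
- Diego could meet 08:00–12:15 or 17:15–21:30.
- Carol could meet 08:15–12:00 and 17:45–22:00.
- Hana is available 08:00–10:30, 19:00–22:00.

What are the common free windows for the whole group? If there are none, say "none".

Bashir ∩ Keanu: 08:15-10:45, 19:00-22:00.
Bashir ∩ Keanu ∩ Diego: 08:15-10:45, 19:00-21:30.
Bashir ∩ Keanu ∩ Diego ∩ Carol: 08:15-10:45, 19:00-21:30.
Bashir ∩ Keanu ∩ Diego ∩ Carol ∩ Hana: 08:15-10:30, 19:00-21:30.

08:15-10:30, 19:00-21:30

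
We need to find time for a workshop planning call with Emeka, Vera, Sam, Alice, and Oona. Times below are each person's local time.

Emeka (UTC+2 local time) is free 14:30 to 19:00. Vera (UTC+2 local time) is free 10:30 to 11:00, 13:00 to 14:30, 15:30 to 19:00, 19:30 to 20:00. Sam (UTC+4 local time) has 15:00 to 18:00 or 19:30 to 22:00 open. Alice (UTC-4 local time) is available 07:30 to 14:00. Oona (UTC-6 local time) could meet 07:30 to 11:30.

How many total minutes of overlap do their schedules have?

Emeka in UTC: 12:30-17:00 (subtract 2h to convert from UTC+2).
Vera in UTC: 08:30-09:00, 11:00-12:30, 13:30-17:00, 17:30-18:00 (subtract 2h to convert from UTC+2).
Sam in UTC: 11:00-14:00, 15:30-18:00 (subtract 4h to convert from UTC+4).
Alice in UTC: 11:30-18:00 (add 4h to convert from UTC-4).
Oona in UTC: 13:30-17:30 (add 6h to convert from UTC-6).
Emeka ∩ Vera: 13:30-17:00.
Emeka ∩ Vera ∩ Sam: 13:30-14:00, 15:30-17:00.
Emeka ∩ Vera ∩ Sam ∩ Alice: 13:30-14:00, 15:30-17:00.
Emeka ∩ Vera ∩ Sam ∩ Alice ∩ Oona: 13:30-14:00, 15:30-17:00.
Summing the common windows: 30 + 90 = 120 minutes.

120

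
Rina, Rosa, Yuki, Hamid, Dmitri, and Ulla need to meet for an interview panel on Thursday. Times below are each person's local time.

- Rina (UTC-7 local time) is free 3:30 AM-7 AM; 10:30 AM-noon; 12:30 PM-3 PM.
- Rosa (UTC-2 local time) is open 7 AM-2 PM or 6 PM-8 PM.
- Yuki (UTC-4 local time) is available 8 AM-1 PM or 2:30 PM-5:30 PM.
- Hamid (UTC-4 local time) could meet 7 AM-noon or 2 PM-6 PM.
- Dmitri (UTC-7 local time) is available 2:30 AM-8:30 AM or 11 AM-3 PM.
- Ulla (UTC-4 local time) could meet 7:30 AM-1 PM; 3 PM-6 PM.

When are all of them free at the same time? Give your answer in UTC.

Rina in UTC: 10:30-14:00, 17:30-19:00, 19:30-22:00 (add 7h to convert from UTC-7).
Rosa in UTC: 09:00-16:00, 20:00-22:00 (add 2h to convert from UTC-2).
Yuki in UTC: 12:00-17:00, 18:30-21:30 (add 4h to convert from UTC-4).
Hamid in UTC: 11:00-16:00, 18:00-22:00 (add 4h to convert from UTC-4).
Dmitri in UTC: 09:30-15:30, 18:00-22:00 (add 7h to convert from UTC-7).
Ulla in UTC: 11:30-17:00, 19:00-22:00 (add 4h to convert from UTC-4).
Rina ∩ Rosa: 10:30-14:00, 20:00-22:00.
Rina ∩ Rosa ∩ Yuki: 12:00-14:00, 20:00-21:30.
Rina ∩ Rosa ∩ Yuki ∩ Hamid: 12:00-14:00, 20:00-21:30.
Rina ∩ Rosa ∩ Yuki ∩ Hamid ∩ Dmitri: 12:00-14:00, 20:00-21:30.
Rina ∩ Rosa ∩ Yuki ∩ Hamid ∩ Dmitri ∩ Ulla: 12:00-14:00, 20:00-21:30.

12:00-14:00, 20:00-21:30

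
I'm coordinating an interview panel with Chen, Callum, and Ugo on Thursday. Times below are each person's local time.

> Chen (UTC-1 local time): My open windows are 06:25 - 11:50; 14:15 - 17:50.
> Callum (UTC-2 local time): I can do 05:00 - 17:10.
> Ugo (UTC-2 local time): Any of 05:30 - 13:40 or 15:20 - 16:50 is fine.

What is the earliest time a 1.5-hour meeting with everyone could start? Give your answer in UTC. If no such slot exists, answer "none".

Chen in UTC: 07:25-12:50, 15:15-18:50 (add 1h to convert from UTC-1).
Callum in UTC: 07:00-19:10 (add 2h to convert from UTC-2).
Ugo in UTC: 07:30-15:40, 17:20-18:50 (add 2h to convert from UTC-2).
Chen ∩ Callum: 07:25-12:50, 15:15-18:50.
Chen ∩ Callum ∩ Ugo: 07:30-12:50, 15:15-15:40, 17:20-18:50.
The first common window of at least 90 minutes is 07:30-12:50, so the earliest start is 07:30.

07:30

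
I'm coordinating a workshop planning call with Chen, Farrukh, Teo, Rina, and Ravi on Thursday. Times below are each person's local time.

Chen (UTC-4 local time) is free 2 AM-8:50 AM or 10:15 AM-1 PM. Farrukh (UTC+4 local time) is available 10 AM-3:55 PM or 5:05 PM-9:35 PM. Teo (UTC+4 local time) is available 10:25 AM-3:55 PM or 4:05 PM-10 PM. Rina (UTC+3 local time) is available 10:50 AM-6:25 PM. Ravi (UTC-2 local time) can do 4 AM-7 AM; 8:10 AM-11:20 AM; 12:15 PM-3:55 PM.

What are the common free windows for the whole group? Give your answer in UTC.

Chen in UTC: 06:00-12:50, 14:15-17:00 (add 4h to convert from UTC-4).
Farrukh in UTC: 06:00-11:55, 13:05-17:35 (subtract 4h to convert from UTC+4).
Teo in UTC: 06:25-11:55, 12:05-18:00 (subtract 4h to convert from UTC+4).
Rina in UTC: 07:50-15:25 (subtract 3h to convert from UTC+3).
Ravi in UTC: 06:00-09:00, 10:10-13:20, 14:15-17:55 (add 2h to convert from UTC-2).
Chen ∩ Farrukh: 06:00-11:55, 14:15-17:00.
Chen ∩ Farrukh ∩ Teo: 06:25-11:55, 14:15-17:00.
Chen ∩ Farrukh ∩ Teo ∩ Rina: 07:50-11:55, 14:15-15:25.
Chen ∩ Farrukh ∩ Teo ∩ Rina ∩ Ravi: 07:50-09:00, 10:10-11:55, 14:15-15:25.

07:50-09:00, 10:10-11:55, 14:15-15:25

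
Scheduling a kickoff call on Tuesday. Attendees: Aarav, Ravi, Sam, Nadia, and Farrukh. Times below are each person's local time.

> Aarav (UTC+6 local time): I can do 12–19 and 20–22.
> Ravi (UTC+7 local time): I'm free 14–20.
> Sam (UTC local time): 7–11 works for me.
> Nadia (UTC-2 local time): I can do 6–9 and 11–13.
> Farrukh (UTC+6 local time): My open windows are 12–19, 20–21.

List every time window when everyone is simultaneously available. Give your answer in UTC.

Aarav in UTC: 06:00-13:00, 14:00-16:00 (subtract 6h to convert from UTC+6).
Ravi in UTC: 07:00-13:00 (subtract 7h to convert from UTC+7).
Sam in UTC: 07:00-11:00.
Nadia in UTC: 08:00-11:00, 13:00-15:00 (add 2h to convert from UTC-2).
Farrukh in UTC: 06:00-13:00, 14:00-15:00 (subtract 6h to convert from UTC+6).
Aarav ∩ Ravi: 07:00-13:00.
Aarav ∩ Ravi ∩ Sam: 07:00-11:00.
Aarav ∩ Ravi ∩ Sam ∩ Nadia: 08:00-11:00.
Aarav ∩ Ravi ∩ Sam ∩ Nadia ∩ Farrukh: 08:00-11:00.

08:00-11:00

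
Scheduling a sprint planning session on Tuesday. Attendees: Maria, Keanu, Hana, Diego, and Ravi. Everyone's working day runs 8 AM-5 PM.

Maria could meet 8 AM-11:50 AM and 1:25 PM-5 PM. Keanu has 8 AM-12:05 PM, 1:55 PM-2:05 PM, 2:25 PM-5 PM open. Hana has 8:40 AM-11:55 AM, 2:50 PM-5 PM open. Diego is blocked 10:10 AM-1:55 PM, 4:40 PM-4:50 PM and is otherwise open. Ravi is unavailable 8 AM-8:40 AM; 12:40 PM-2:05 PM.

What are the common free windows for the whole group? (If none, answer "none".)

Maria free: 08:00-11:50, 13:25-17:00.
Keanu free: 08:00-12:05, 13:55-14:05, 14:25-17:00.
Hana free: 08:40-11:55, 14:50-17:00.
Diego free: 08:00-10:10, 13:55-16:40, 16:50-17:00 (invert busy blocks within the working day).
Ravi free: 08:40-12:40, 14:05-17:00 (invert busy blocks within the working day).
Maria ∩ Keanu: 08:00-11:50, 13:55-14:05, 14:25-17:00.
Maria ∩ Keanu ∩ Hana: 08:40-11:50, 14:50-17:00.
Maria ∩ Keanu ∩ Hana ∩ Diego: 08:40-10:10, 14:50-16:40, 16:50-17:00.
Maria ∩ Keanu ∩ Hana ∩ Diego ∩ Ravi: 08:40-10:10, 14:50-16:40, 16:50-17:00.

08:40-10:10, 14:50-16:40, 16:50-17:00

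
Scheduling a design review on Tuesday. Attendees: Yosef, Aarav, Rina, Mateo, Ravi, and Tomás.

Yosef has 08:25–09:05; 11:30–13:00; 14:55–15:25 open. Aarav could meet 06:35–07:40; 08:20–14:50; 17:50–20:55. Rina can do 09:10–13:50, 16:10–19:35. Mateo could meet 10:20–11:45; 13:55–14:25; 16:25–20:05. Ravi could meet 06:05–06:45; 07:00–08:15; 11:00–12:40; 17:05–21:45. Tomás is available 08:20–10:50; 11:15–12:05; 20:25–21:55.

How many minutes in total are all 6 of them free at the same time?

15

Yosef ∩ Aarav: 08:25-09:05, 11:30-13:00.
Yosef ∩ Aarav ∩ Rina: 11:30-13:00.
Yosef ∩ Aarav ∩ Rina ∩ Mateo: 11:30-11:45.
Yosef ∩ Aarav ∩ Rina ∩ Mateo ∩ Ravi: 11:30-11:45.
Yosef ∩ Aarav ∩ Rina ∩ Mateo ∩ Ravi ∩ Tomás: 11:30-11:45.
That's a single block of 15 minutes.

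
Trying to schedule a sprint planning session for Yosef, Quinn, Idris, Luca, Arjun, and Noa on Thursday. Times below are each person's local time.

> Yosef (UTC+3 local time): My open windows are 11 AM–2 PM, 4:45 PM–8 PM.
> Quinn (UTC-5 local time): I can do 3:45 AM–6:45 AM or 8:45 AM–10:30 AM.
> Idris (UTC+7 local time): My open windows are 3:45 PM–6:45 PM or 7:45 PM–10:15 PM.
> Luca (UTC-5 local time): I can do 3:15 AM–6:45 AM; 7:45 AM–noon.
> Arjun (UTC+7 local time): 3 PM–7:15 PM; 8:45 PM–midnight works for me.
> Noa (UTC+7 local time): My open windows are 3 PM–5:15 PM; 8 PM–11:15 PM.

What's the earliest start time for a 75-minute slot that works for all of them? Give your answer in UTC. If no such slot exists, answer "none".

08:45

Yosef in UTC: 08:00-11:00, 13:45-17:00 (subtract 3h to convert from UTC+3).
Quinn in UTC: 08:45-11:45, 13:45-15:30 (add 5h to convert from UTC-5).
Idris in UTC: 08:45-11:45, 12:45-15:15 (subtract 7h to convert from UTC+7).
Luca in UTC: 08:15-11:45, 12:45-17:00 (add 5h to convert from UTC-5).
Arjun in UTC: 08:00-12:15, 13:45-17:00 (subtract 7h to convert from UTC+7).
Noa in UTC: 08:00-10:15, 13:00-16:15 (subtract 7h to convert from UTC+7).
Yosef ∩ Quinn: 08:45-11:00, 13:45-15:30.
Yosef ∩ Quinn ∩ Idris: 08:45-11:00, 13:45-15:15.
Yosef ∩ Quinn ∩ Idris ∩ Luca: 08:45-11:00, 13:45-15:15.
Yosef ∩ Quinn ∩ Idris ∩ Luca ∩ Arjun: 08:45-11:00, 13:45-15:15.
Yosef ∩ Quinn ∩ Idris ∩ Luca ∩ Arjun ∩ Noa: 08:45-10:15, 13:45-15:15.
The first common window of at least 75 minutes is 08:45-10:15, so the earliest start is 08:45.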